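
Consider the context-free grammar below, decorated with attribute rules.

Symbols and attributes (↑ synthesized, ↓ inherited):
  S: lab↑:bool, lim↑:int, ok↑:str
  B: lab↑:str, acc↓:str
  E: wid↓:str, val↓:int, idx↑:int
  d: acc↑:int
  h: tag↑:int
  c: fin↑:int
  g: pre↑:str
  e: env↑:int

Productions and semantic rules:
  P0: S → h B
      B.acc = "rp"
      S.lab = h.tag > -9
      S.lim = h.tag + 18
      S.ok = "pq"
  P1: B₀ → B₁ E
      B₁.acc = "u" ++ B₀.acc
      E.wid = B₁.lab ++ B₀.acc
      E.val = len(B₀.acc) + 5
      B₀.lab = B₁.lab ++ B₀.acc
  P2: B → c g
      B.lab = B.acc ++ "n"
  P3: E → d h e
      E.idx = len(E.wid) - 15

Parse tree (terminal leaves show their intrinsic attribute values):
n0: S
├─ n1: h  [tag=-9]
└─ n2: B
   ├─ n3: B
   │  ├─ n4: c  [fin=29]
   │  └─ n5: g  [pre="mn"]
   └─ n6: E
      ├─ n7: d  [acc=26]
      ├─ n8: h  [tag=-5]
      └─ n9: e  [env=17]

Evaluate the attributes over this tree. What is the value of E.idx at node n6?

1. n1.tag = -9  [terminal]
2. n2.acc = "rp"  ["rp"]
3. n3.acc = "urp"  ["u" ++ B₀.acc]
4. n4.fin = 29  [terminal]
5. n5.pre = "mn"  [terminal]
6. n3.lab = "urpn"  [B.acc ++ "n"]
7. n6.wid = "urpnrp"  [B₁.lab ++ B₀.acc]
8. n6.val = 7  [len(B₀.acc) + 5]
9. n7.acc = 26  [terminal]
10. n8.tag = -5  [terminal]
11. n9.env = 17  [terminal]
12. n6.idx = -9  [len(E.wid) - 15]
13. n2.lab = "urpnrp"  [B₁.lab ++ B₀.acc]
14. n0.lab = false  [h.tag > -9]
15. n0.lim = 9  [h.tag + 18]
16. n0.ok = "pq"  ["pq"]

-9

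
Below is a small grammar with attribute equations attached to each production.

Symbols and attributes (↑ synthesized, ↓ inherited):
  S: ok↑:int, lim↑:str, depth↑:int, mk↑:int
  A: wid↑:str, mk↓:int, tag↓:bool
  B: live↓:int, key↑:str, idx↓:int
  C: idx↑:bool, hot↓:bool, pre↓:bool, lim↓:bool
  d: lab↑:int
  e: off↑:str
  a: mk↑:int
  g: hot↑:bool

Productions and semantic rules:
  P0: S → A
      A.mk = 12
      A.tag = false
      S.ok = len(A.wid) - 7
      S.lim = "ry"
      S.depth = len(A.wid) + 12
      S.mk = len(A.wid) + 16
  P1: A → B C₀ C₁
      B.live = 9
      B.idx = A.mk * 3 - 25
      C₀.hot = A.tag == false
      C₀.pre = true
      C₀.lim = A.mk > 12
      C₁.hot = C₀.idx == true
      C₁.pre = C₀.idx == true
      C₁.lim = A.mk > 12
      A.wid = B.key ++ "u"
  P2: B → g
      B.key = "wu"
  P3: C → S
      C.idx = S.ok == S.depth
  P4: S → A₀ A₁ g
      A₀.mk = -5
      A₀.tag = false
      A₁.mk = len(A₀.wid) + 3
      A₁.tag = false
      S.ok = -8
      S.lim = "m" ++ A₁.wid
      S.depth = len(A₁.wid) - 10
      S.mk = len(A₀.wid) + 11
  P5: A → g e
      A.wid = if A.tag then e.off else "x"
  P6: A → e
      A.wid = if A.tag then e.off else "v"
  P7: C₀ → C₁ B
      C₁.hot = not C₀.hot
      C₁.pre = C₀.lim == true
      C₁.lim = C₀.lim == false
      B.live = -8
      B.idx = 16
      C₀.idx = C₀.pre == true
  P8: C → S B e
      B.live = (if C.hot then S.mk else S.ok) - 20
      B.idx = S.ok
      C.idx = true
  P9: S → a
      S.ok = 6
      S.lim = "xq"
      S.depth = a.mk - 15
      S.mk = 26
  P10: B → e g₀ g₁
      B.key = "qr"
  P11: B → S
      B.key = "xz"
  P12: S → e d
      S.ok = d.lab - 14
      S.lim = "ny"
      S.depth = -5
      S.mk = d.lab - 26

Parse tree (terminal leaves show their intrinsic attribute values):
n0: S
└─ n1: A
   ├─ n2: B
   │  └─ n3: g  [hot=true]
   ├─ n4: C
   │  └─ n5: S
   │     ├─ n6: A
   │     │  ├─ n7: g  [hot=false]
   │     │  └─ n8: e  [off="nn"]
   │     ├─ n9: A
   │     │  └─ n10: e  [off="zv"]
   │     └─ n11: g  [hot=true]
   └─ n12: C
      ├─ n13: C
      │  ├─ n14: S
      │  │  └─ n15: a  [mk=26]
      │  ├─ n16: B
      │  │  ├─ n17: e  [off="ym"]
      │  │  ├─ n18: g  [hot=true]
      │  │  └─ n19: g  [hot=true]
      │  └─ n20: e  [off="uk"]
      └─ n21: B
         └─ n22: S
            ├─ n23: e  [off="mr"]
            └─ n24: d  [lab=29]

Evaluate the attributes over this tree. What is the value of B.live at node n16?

6

1. n1.mk = 12  [12]
2. n1.tag = false  [false]
3. n2.live = 9  [9]
4. n2.idx = 11  [A.mk * 3 - 25]
5. n3.hot = true  [terminal]
6. n2.key = "wu"  ["wu"]
7. n4.hot = true  [A.tag == false]
8. n4.pre = true  [true]
9. n4.lim = false  [A.mk > 12]
10. n6.mk = -5  [-5]
11. n6.tag = false  [false]
12. n7.hot = false  [terminal]
13. n8.off = "nn"  [terminal]
14. n6.wid = "x"  [if A.tag then e.off else "x"]
15. n9.mk = 4  [len(A₀.wid) + 3]
16. n9.tag = false  [false]
17. n10.off = "zv"  [terminal]
18. n9.wid = "v"  [if A.tag then e.off else "v"]
19. n11.hot = true  [terminal]
20. n5.ok = -8  [-8]
21. n5.lim = "mv"  ["m" ++ A₁.wid]
22. n5.depth = -9  [len(A₁.wid) - 10]
23. n5.mk = 12  [len(A₀.wid) + 11]
24. n4.idx = false  [S.ok == S.depth]
25. n12.hot = false  [C₀.idx == true]
26. n12.pre = false  [C₀.idx == true]
27. n12.lim = false  [A.mk > 12]
28. n13.hot = true  [not C₀.hot]
29. n13.pre = false  [C₀.lim == true]
30. n13.lim = true  [C₀.lim == false]
31. n15.mk = 26  [terminal]
32. n14.ok = 6  [6]
33. n14.lim = "xq"  ["xq"]
34. n14.depth = 11  [a.mk - 15]
35. n14.mk = 26  [26]
36. n16.live = 6  [(if C.hot then S.mk else S.ok) - 20]
37. n16.idx = 6  [S.ok]
38. n17.off = "ym"  [terminal]
39. n18.hot = true  [terminal]
40. n19.hot = true  [terminal]
41. n16.key = "qr"  ["qr"]
42. n20.off = "uk"  [terminal]
43. n13.idx = true  [true]
44. n21.live = -8  [-8]
45. n21.idx = 16  [16]
46. n23.off = "mr"  [terminal]
47. n24.lab = 29  [terminal]
48. n22.ok = 15  [d.lab - 14]
49. n22.lim = "ny"  ["ny"]
50. n22.depth = -5  [-5]
51. n22.mk = 3  [d.lab - 26]
52. n21.key = "xz"  ["xz"]
53. n12.idx = false  [C₀.pre == true]
54. n1.wid = "wuu"  [B.key ++ "u"]
55. n0.ok = -4  [len(A.wid) - 7]
56. n0.lim = "ry"  ["ry"]
57. n0.depth = 15  [len(A.wid) + 12]
58. n0.mk = 19  [len(A.wid) + 16]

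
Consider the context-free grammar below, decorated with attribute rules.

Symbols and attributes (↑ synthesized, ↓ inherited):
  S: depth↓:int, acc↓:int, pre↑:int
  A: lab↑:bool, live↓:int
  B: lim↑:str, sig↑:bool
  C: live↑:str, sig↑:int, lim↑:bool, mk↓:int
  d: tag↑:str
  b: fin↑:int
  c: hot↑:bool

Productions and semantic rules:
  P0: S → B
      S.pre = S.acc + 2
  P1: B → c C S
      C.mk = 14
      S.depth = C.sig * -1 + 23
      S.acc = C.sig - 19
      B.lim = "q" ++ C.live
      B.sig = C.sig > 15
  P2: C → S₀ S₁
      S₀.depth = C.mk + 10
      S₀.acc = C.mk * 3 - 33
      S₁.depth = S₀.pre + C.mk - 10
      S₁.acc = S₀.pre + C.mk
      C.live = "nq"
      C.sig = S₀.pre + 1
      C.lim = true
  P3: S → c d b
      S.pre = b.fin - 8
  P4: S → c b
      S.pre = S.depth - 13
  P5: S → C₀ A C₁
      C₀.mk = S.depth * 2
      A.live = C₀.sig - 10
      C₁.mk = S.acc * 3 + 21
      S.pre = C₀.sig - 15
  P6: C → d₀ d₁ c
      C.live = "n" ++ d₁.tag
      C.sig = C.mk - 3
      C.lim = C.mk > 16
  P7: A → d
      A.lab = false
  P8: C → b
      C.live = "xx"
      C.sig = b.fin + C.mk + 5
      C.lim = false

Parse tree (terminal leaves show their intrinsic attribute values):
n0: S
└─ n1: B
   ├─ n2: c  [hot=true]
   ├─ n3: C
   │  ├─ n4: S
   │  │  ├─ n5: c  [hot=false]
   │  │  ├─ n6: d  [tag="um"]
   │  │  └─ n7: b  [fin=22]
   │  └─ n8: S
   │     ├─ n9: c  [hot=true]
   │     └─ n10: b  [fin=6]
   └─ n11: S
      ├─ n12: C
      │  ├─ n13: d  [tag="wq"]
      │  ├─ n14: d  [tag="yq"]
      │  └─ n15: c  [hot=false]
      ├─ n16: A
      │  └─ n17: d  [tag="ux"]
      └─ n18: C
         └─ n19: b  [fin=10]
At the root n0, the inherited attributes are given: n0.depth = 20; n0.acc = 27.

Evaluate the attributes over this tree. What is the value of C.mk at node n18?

9

1. n0.depth = 20  [given at root]
2. n0.acc = 27  [given at root]
3. n2.hot = true  [terminal]
4. n3.mk = 14  [14]
5. n4.depth = 24  [C.mk + 10]
6. n4.acc = 9  [C.mk * 3 - 33]
7. n5.hot = false  [terminal]
8. n6.tag = "um"  [terminal]
9. n7.fin = 22  [terminal]
10. n4.pre = 14  [b.fin - 8]
11. n8.depth = 18  [S₀.pre + C.mk - 10]
12. n8.acc = 28  [S₀.pre + C.mk]
13. n9.hot = true  [terminal]
14. n10.fin = 6  [terminal]
15. n8.pre = 5  [S.depth - 13]
16. n3.live = "nq"  ["nq"]
17. n3.sig = 15  [S₀.pre + 1]
18. n3.lim = true  [true]
19. n11.depth = 8  [C.sig * -1 + 23]
20. n11.acc = -4  [C.sig - 19]
21. n12.mk = 16  [S.depth * 2]
22. n13.tag = "wq"  [terminal]
23. n14.tag = "yq"  [terminal]
24. n15.hot = false  [terminal]
25. n12.live = "nyq"  ["n" ++ d₁.tag]
26. n12.sig = 13  [C.mk - 3]
27. n12.lim = false  [C.mk > 16]
28. n16.live = 3  [C₀.sig - 10]
29. n17.tag = "ux"  [terminal]
30. n16.lab = false  [false]
31. n18.mk = 9  [S.acc * 3 + 21]
32. n19.fin = 10  [terminal]
33. n18.live = "xx"  ["xx"]
34. n18.sig = 24  [b.fin + C.mk + 5]
35. n18.lim = false  [false]
36. n11.pre = -2  [C₀.sig - 15]
37. n1.lim = "qnq"  ["q" ++ C.live]
38. n1.sig = false  [C.sig > 15]
39. n0.pre = 29  [S.acc + 2]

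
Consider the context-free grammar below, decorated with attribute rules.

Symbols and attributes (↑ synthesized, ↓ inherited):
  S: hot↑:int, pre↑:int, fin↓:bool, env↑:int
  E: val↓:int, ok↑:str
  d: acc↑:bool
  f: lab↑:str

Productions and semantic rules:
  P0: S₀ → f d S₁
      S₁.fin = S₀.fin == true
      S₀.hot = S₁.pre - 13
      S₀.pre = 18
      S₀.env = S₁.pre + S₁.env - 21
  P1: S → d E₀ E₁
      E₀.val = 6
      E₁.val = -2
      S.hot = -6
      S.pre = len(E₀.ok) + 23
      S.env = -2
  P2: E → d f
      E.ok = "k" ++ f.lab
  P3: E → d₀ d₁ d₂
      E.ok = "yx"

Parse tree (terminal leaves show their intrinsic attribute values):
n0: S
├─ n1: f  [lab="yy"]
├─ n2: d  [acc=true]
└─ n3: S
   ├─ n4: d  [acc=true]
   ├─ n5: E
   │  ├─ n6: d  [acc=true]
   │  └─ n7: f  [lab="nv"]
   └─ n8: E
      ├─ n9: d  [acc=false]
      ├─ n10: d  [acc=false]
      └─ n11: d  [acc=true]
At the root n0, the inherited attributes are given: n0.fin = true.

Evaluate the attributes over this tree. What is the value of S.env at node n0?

1. n0.fin = true  [given at root]
2. n1.lab = "yy"  [terminal]
3. n2.acc = true  [terminal]
4. n3.fin = true  [S₀.fin == true]
5. n4.acc = true  [terminal]
6. n5.val = 6  [6]
7. n6.acc = true  [terminal]
8. n7.lab = "nv"  [terminal]
9. n5.ok = "knv"  ["k" ++ f.lab]
10. n8.val = -2  [-2]
11. n9.acc = false  [terminal]
12. n10.acc = false  [terminal]
13. n11.acc = true  [terminal]
14. n8.ok = "yx"  ["yx"]
15. n3.hot = -6  [-6]
16. n3.pre = 26  [len(E₀.ok) + 23]
17. n3.env = -2  [-2]
18. n0.hot = 13  [S₁.pre - 13]
19. n0.pre = 18  [18]
20. n0.env = 3  [S₁.pre + S₁.env - 21]

3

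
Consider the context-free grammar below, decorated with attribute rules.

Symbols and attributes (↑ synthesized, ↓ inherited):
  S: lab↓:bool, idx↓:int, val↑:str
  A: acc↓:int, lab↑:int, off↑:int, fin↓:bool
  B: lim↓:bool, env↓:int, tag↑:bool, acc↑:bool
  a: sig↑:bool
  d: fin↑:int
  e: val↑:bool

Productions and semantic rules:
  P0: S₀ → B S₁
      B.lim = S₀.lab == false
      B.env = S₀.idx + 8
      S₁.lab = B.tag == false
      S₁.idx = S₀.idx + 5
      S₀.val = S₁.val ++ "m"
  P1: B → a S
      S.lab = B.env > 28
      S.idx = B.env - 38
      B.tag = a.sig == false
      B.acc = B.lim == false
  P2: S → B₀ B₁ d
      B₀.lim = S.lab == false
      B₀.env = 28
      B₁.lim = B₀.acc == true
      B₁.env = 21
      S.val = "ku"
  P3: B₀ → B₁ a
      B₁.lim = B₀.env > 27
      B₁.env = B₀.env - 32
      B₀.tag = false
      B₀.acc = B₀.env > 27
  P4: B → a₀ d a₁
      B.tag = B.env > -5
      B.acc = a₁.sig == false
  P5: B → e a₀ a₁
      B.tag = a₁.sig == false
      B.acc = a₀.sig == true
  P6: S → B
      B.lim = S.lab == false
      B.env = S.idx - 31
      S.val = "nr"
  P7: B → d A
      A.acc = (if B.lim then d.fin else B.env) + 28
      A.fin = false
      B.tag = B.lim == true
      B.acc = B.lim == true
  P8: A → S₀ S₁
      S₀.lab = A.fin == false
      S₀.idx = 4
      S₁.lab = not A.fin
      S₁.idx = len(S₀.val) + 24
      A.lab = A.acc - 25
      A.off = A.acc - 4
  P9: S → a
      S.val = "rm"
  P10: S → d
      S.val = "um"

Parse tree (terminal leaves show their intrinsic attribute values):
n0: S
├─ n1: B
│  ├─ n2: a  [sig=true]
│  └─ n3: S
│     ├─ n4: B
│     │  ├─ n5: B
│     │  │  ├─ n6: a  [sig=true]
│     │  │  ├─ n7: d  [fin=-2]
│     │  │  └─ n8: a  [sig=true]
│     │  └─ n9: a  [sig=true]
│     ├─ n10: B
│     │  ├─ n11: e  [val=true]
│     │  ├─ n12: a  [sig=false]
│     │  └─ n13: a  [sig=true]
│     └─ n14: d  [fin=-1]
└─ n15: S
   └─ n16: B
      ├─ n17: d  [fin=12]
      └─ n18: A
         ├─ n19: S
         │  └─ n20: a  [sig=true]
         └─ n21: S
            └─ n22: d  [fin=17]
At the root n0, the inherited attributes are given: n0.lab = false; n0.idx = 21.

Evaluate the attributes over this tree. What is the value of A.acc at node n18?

1. n0.lab = false  [given at root]
2. n0.idx = 21  [given at root]
3. n1.lim = true  [S₀.lab == false]
4. n1.env = 29  [S₀.idx + 8]
5. n2.sig = true  [terminal]
6. n3.lab = true  [B.env > 28]
7. n3.idx = -9  [B.env - 38]
8. n4.lim = false  [S.lab == false]
9. n4.env = 28  [28]
10. n5.lim = true  [B₀.env > 27]
11. n5.env = -4  [B₀.env - 32]
12. n6.sig = true  [terminal]
13. n7.fin = -2  [terminal]
14. n8.sig = true  [terminal]
15. n5.tag = true  [B.env > -5]
16. n5.acc = false  [a₁.sig == false]
17. n9.sig = true  [terminal]
18. n4.tag = false  [false]
19. n4.acc = true  [B₀.env > 27]
20. n10.lim = true  [B₀.acc == true]
21. n10.env = 21  [21]
22. n11.val = true  [terminal]
23. n12.sig = false  [terminal]
24. n13.sig = true  [terminal]
25. n10.tag = false  [a₁.sig == false]
26. n10.acc = false  [a₀.sig == true]
27. n14.fin = -1  [terminal]
28. n3.val = "ku"  ["ku"]
29. n1.tag = false  [a.sig == false]
30. n1.acc = false  [B.lim == false]
31. n15.lab = true  [B.tag == false]
32. n15.idx = 26  [S₀.idx + 5]
33. n16.lim = false  [S.lab == false]
34. n16.env = -5  [S.idx - 31]
35. n17.fin = 12  [terminal]
36. n18.acc = 23  [(if B.lim then d.fin else B.env) + 28]
37. n18.fin = false  [false]
38. n19.lab = true  [A.fin == false]
39. n19.idx = 4  [4]
40. n20.sig = true  [terminal]
41. n19.val = "rm"  ["rm"]
42. n21.lab = true  [not A.fin]
43. n21.idx = 26  [len(S₀.val) + 24]
44. n22.fin = 17  [terminal]
45. n21.val = "um"  ["um"]
46. n18.lab = -2  [A.acc - 25]
47. n18.off = 19  [A.acc - 4]
48. n16.tag = false  [B.lim == true]
49. n16.acc = false  [B.lim == true]
50. n15.val = "nr"  ["nr"]
51. n0.val = "nrm"  [S₁.val ++ "m"]

23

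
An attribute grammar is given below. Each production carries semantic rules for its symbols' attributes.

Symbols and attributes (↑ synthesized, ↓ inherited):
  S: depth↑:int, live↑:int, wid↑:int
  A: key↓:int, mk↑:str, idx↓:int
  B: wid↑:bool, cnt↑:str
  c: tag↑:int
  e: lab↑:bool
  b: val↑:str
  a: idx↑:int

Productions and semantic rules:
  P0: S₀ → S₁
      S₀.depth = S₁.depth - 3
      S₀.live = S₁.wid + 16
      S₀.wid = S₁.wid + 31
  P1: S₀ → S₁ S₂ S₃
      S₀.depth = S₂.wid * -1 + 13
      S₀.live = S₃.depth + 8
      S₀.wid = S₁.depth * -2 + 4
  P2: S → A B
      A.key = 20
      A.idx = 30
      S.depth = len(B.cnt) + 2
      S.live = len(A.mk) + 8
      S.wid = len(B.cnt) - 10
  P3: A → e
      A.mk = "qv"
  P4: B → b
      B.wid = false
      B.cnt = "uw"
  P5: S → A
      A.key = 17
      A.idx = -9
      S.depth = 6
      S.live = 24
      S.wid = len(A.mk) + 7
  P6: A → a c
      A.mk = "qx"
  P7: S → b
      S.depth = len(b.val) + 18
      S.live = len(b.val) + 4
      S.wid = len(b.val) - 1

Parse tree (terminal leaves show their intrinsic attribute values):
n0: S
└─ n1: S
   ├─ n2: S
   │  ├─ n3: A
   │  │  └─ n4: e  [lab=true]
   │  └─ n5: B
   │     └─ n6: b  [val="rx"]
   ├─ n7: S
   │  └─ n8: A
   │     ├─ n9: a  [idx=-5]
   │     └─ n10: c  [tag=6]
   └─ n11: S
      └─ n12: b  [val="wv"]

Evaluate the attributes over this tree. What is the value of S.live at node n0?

1. n3.key = 20  [20]
2. n3.idx = 30  [30]
3. n4.lab = true  [terminal]
4. n3.mk = "qv"  ["qv"]
5. n6.val = "rx"  [terminal]
6. n5.wid = false  [false]
7. n5.cnt = "uw"  ["uw"]
8. n2.depth = 4  [len(B.cnt) + 2]
9. n2.live = 10  [len(A.mk) + 8]
10. n2.wid = -8  [len(B.cnt) - 10]
11. n8.key = 17  [17]
12. n8.idx = -9  [-9]
13. n9.idx = -5  [terminal]
14. n10.tag = 6  [terminal]
15. n8.mk = "qx"  ["qx"]
16. n7.depth = 6  [6]
17. n7.live = 24  [24]
18. n7.wid = 9  [len(A.mk) + 7]
19. n12.val = "wv"  [terminal]
20. n11.depth = 20  [len(b.val) + 18]
21. n11.live = 6  [len(b.val) + 4]
22. n11.wid = 1  [len(b.val) - 1]
23. n1.depth = 4  [S₂.wid * -1 + 13]
24. n1.live = 28  [S₃.depth + 8]
25. n1.wid = -4  [S₁.depth * -2 + 4]
26. n0.depth = 1  [S₁.depth - 3]
27. n0.live = 12  [S₁.wid + 16]
28. n0.wid = 27  [S₁.wid + 31]

12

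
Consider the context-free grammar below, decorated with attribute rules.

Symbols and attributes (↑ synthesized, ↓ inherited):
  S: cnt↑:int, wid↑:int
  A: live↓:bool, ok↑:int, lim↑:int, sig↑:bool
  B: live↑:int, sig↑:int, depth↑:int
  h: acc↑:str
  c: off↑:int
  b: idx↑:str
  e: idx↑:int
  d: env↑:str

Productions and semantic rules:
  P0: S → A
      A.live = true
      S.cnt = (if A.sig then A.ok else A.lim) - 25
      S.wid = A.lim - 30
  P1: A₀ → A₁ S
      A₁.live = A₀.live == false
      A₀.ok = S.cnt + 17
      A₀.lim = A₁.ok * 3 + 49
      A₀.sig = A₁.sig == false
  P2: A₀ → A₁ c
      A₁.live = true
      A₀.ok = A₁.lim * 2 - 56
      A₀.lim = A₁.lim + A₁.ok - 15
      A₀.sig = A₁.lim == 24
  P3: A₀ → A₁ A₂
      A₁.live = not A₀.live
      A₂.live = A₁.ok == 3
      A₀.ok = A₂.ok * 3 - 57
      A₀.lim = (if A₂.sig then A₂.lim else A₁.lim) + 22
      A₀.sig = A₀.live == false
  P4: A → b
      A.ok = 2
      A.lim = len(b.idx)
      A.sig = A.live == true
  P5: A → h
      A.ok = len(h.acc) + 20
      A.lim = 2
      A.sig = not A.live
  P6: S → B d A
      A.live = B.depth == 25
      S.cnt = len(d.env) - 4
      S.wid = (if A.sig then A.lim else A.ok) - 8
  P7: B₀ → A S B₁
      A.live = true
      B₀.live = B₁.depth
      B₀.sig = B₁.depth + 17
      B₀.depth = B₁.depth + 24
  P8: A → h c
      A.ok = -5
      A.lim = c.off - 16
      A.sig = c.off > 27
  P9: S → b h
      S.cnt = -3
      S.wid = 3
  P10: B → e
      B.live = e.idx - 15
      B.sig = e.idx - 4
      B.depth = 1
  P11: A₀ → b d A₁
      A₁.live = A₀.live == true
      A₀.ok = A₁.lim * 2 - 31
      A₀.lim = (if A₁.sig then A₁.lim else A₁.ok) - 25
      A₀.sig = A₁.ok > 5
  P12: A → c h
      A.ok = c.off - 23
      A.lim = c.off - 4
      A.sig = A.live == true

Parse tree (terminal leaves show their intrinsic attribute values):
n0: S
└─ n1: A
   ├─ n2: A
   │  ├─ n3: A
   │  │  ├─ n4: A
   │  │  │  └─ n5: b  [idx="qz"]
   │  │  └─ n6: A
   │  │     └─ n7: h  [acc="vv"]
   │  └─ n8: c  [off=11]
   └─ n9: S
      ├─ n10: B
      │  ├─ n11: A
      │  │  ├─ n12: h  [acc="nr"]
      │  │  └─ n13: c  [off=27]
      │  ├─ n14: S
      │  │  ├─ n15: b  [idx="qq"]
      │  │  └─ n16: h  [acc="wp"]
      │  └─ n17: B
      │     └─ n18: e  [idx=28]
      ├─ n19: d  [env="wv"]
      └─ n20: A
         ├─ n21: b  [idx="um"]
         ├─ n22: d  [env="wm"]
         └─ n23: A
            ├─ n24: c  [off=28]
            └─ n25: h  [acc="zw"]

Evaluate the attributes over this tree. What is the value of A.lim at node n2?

1. n1.live = true  [true]
2. n2.live = false  [A₀.live == false]
3. n3.live = true  [true]
4. n4.live = false  [not A₀.live]
5. n5.idx = "qz"  [terminal]
6. n4.ok = 2  [2]
7. n4.lim = 2  [len(b.idx)]
8. n4.sig = false  [A.live == true]
9. n6.live = false  [A₁.ok == 3]
10. n7.acc = "vv"  [terminal]
11. n6.ok = 22  [len(h.acc) + 20]
12. n6.lim = 2  [2]
13. n6.sig = true  [not A.live]
14. n3.ok = 9  [A₂.ok * 3 - 57]
15. n3.lim = 24  [(if A₂.sig then A₂.lim else A₁.lim) + 22]
16. n3.sig = false  [A₀.live == false]
17. n8.off = 11  [terminal]
18. n2.ok = -8  [A₁.lim * 2 - 56]
19. n2.lim = 18  [A₁.lim + A₁.ok - 15]
20. n2.sig = true  [A₁.lim == 24]
21. n11.live = true  [true]
22. n12.acc = "nr"  [terminal]
23. n13.off = 27  [terminal]
24. n11.ok = -5  [-5]
25. n11.lim = 11  [c.off - 16]
26. n11.sig = false  [c.off > 27]
27. n15.idx = "qq"  [terminal]
28. n16.acc = "wp"  [terminal]
29. n14.cnt = -3  [-3]
30. n14.wid = 3  [3]
31. n18.idx = 28  [terminal]
32. n17.live = 13  [e.idx - 15]
33. n17.sig = 24  [e.idx - 4]
34. n17.depth = 1  [1]
35. n10.live = 1  [B₁.depth]
36. n10.sig = 18  [B₁.depth + 17]
37. n10.depth = 25  [B₁.depth + 24]
38. n19.env = "wv"  [terminal]
39. n20.live = true  [B.depth == 25]
40. n21.idx = "um"  [terminal]
41. n22.env = "wm"  [terminal]
42. n23.live = true  [A₀.live == true]
43. n24.off = 28  [terminal]
44. n25.acc = "zw"  [terminal]
45. n23.ok = 5  [c.off - 23]
46. n23.lim = 24  [c.off - 4]
47. n23.sig = true  [A.live == true]
48. n20.ok = 17  [A₁.lim * 2 - 31]
49. n20.lim = -1  [(if A₁.sig then A₁.lim else A₁.ok) - 25]
50. n20.sig = false  [A₁.ok > 5]
51. n9.cnt = -2  [len(d.env) - 4]
52. n9.wid = 9  [(if A.sig then A.lim else A.ok) - 8]
53. n1.ok = 15  [S.cnt + 17]
54. n1.lim = 25  [A₁.ok * 3 + 49]
55. n1.sig = false  [A₁.sig == false]
56. n0.cnt = 0  [(if A.sig then A.ok else A.lim) - 25]
57. n0.wid = -5  [A.lim - 30]

18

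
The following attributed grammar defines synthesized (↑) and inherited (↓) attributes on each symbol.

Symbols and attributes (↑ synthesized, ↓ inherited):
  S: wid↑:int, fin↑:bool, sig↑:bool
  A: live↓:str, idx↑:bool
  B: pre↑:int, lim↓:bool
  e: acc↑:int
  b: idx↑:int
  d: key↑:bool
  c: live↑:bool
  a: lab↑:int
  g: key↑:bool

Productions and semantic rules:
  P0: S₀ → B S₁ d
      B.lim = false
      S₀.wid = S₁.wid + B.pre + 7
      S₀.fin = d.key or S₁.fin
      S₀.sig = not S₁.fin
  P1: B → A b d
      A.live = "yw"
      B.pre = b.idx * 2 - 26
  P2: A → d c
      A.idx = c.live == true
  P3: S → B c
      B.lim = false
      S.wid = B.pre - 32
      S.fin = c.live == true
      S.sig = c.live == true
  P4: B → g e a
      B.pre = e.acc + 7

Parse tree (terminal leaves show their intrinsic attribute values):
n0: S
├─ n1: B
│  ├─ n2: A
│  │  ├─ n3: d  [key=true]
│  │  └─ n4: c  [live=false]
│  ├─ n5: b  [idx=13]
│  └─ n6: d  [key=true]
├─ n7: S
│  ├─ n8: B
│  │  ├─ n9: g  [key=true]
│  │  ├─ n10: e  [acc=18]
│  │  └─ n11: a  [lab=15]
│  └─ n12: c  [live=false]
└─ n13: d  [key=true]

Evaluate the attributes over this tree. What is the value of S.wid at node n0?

0

1. n1.lim = false  [false]
2. n2.live = "yw"  ["yw"]
3. n3.key = true  [terminal]
4. n4.live = false  [terminal]
5. n2.idx = false  [c.live == true]
6. n5.idx = 13  [terminal]
7. n6.key = true  [terminal]
8. n1.pre = 0  [b.idx * 2 - 26]
9. n8.lim = false  [false]
10. n9.key = true  [terminal]
11. n10.acc = 18  [terminal]
12. n11.lab = 15  [terminal]
13. n8.pre = 25  [e.acc + 7]
14. n12.live = false  [terminal]
15. n7.wid = -7  [B.pre - 32]
16. n7.fin = false  [c.live == true]
17. n7.sig = false  [c.live == true]
18. n13.key = true  [terminal]
19. n0.wid = 0  [S₁.wid + B.pre + 7]
20. n0.fin = true  [d.key or S₁.fin]
21. n0.sig = true  [not S₁.fin]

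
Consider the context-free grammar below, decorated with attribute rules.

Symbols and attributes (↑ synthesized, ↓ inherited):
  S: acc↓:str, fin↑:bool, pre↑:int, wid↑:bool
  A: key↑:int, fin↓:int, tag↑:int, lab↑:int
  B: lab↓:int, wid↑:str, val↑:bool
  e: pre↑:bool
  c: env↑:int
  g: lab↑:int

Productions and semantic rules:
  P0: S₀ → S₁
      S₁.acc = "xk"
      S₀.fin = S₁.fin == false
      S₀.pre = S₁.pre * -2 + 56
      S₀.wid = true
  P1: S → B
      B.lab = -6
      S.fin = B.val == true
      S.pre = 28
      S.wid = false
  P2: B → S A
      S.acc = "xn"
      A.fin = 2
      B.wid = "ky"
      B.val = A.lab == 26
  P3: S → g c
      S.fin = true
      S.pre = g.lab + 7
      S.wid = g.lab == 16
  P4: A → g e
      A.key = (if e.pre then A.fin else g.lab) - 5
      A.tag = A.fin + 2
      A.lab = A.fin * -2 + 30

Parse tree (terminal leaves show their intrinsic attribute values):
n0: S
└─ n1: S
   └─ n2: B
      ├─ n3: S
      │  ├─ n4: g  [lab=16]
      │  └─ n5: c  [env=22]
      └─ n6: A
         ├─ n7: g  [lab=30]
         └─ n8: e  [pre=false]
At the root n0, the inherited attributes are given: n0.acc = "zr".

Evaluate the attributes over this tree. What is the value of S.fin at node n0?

1. n0.acc = "zr"  [given at root]
2. n1.acc = "xk"  ["xk"]
3. n2.lab = -6  [-6]
4. n3.acc = "xn"  ["xn"]
5. n4.lab = 16  [terminal]
6. n5.env = 22  [terminal]
7. n3.fin = true  [true]
8. n3.pre = 23  [g.lab + 7]
9. n3.wid = true  [g.lab == 16]
10. n6.fin = 2  [2]
11. n7.lab = 30  [terminal]
12. n8.pre = false  [terminal]
13. n6.key = 25  [(if e.pre then A.fin else g.lab) - 5]
14. n6.tag = 4  [A.fin + 2]
15. n6.lab = 26  [A.fin * -2 + 30]
16. n2.wid = "ky"  ["ky"]
17. n2.val = true  [A.lab == 26]
18. n1.fin = true  [B.val == true]
19. n1.pre = 28  [28]
20. n1.wid = false  [false]
21. n0.fin = false  [S₁.fin == false]
22. n0.pre = 0  [S₁.pre * -2 + 56]
23. n0.wid = true  [true]

false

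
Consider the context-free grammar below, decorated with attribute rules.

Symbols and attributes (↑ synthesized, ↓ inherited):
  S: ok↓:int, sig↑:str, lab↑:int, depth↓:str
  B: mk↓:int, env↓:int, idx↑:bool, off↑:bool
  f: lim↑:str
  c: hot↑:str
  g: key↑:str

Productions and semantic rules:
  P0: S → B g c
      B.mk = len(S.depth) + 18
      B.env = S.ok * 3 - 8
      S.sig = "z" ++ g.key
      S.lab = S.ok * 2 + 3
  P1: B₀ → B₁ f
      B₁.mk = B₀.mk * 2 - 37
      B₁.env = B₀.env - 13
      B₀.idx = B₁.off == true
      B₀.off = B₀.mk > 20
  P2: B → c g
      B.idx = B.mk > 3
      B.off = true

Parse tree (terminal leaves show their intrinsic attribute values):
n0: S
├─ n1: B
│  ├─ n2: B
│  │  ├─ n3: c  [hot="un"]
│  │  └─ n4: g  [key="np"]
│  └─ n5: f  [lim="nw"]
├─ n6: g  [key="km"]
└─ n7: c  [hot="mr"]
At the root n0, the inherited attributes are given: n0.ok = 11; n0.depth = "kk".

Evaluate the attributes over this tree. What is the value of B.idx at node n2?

false

1. n0.ok = 11  [given at root]
2. n0.depth = "kk"  [given at root]
3. n1.mk = 20  [len(S.depth) + 18]
4. n1.env = 25  [S.ok * 3 - 8]
5. n2.mk = 3  [B₀.mk * 2 - 37]
6. n2.env = 12  [B₀.env - 13]
7. n3.hot = "un"  [terminal]
8. n4.key = "np"  [terminal]
9. n2.idx = false  [B.mk > 3]
10. n2.off = true  [true]
11. n5.lim = "nw"  [terminal]
12. n1.idx = true  [B₁.off == true]
13. n1.off = false  [B₀.mk > 20]
14. n6.key = "km"  [terminal]
15. n7.hot = "mr"  [terminal]
16. n0.sig = "zkm"  ["z" ++ g.key]
17. n0.lab = 25  [S.ok * 2 + 3]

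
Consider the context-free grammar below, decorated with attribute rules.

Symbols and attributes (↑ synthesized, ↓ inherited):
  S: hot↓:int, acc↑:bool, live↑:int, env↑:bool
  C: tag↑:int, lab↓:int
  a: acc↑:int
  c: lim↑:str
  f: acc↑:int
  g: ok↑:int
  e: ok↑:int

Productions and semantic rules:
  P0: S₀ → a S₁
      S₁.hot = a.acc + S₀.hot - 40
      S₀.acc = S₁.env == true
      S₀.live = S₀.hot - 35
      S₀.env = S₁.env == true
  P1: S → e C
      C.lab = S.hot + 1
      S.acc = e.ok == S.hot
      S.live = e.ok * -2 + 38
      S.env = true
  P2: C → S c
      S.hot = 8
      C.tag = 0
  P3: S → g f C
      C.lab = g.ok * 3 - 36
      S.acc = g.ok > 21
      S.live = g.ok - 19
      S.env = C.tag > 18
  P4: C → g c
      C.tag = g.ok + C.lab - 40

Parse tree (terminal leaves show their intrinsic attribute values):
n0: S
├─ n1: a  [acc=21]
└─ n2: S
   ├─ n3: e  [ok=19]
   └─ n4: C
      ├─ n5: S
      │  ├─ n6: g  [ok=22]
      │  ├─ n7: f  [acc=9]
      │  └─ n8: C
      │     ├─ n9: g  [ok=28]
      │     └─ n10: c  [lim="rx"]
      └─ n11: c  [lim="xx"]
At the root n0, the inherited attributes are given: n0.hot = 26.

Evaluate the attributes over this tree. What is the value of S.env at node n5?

1. n0.hot = 26  [given at root]
2. n1.acc = 21  [terminal]
3. n2.hot = 7  [a.acc + S₀.hot - 40]
4. n3.ok = 19  [terminal]
5. n4.lab = 8  [S.hot + 1]
6. n5.hot = 8  [8]
7. n6.ok = 22  [terminal]
8. n7.acc = 9  [terminal]
9. n8.lab = 30  [g.ok * 3 - 36]
10. n9.ok = 28  [terminal]
11. n10.lim = "rx"  [terminal]
12. n8.tag = 18  [g.ok + C.lab - 40]
13. n5.acc = true  [g.ok > 21]
14. n5.live = 3  [g.ok - 19]
15. n5.env = false  [C.tag > 18]
16. n11.lim = "xx"  [terminal]
17. n4.tag = 0  [0]
18. n2.acc = false  [e.ok == S.hot]
19. n2.live = 0  [e.ok * -2 + 38]
20. n2.env = true  [true]
21. n0.acc = true  [S₁.env == true]
22. n0.live = -9  [S₀.hot - 35]
23. n0.env = true  [S₁.env == true]

false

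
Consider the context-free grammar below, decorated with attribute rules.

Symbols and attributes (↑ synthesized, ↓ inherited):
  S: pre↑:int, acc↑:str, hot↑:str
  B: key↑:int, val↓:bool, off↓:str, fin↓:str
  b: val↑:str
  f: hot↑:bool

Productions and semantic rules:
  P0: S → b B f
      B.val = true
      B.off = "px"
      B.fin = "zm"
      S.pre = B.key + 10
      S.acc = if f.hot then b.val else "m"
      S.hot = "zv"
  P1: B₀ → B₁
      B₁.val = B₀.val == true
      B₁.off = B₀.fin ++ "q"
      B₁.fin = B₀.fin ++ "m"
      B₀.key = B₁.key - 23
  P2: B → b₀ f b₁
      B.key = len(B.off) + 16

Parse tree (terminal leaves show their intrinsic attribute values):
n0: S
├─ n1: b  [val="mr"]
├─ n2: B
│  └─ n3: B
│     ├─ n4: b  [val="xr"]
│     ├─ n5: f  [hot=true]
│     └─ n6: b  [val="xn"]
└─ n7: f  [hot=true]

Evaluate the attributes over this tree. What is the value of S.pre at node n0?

1. n1.val = "mr"  [terminal]
2. n2.val = true  [true]
3. n2.off = "px"  ["px"]
4. n2.fin = "zm"  ["zm"]
5. n3.val = true  [B₀.val == true]
6. n3.off = "zmq"  [B₀.fin ++ "q"]
7. n3.fin = "zmm"  [B₀.fin ++ "m"]
8. n4.val = "xr"  [terminal]
9. n5.hot = true  [terminal]
10. n6.val = "xn"  [terminal]
11. n3.key = 19  [len(B.off) + 16]
12. n2.key = -4  [B₁.key - 23]
13. n7.hot = true  [terminal]
14. n0.pre = 6  [B.key + 10]
15. n0.acc = "mr"  [if f.hot then b.val else "m"]
16. n0.hot = "zv"  ["zv"]

6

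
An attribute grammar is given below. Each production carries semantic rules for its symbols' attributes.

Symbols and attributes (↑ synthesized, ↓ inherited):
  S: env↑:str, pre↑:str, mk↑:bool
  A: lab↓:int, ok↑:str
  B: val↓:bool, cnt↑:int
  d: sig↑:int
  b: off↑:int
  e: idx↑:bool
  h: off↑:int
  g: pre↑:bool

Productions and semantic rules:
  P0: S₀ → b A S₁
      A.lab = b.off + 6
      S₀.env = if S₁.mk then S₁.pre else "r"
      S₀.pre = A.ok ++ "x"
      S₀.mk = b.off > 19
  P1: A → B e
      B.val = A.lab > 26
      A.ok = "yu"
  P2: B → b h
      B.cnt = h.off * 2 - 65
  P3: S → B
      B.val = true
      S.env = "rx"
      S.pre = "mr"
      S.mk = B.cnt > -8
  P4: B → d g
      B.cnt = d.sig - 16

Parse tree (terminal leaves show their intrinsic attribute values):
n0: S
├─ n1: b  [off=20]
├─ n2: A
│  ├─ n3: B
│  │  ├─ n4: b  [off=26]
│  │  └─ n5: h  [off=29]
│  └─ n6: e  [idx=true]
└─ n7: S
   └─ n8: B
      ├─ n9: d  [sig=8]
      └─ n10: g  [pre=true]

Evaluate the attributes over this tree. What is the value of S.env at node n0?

"r"

1. n1.off = 20  [terminal]
2. n2.lab = 26  [b.off + 6]
3. n3.val = false  [A.lab > 26]
4. n4.off = 26  [terminal]
5. n5.off = 29  [terminal]
6. n3.cnt = -7  [h.off * 2 - 65]
7. n6.idx = true  [terminal]
8. n2.ok = "yu"  ["yu"]
9. n8.val = true  [true]
10. n9.sig = 8  [terminal]
11. n10.pre = true  [terminal]
12. n8.cnt = -8  [d.sig - 16]
13. n7.env = "rx"  ["rx"]
14. n7.pre = "mr"  ["mr"]
15. n7.mk = false  [B.cnt > -8]
16. n0.env = "r"  [if S₁.mk then S₁.pre else "r"]
17. n0.pre = "yux"  [A.ok ++ "x"]
18. n0.mk = true  [b.off > 19]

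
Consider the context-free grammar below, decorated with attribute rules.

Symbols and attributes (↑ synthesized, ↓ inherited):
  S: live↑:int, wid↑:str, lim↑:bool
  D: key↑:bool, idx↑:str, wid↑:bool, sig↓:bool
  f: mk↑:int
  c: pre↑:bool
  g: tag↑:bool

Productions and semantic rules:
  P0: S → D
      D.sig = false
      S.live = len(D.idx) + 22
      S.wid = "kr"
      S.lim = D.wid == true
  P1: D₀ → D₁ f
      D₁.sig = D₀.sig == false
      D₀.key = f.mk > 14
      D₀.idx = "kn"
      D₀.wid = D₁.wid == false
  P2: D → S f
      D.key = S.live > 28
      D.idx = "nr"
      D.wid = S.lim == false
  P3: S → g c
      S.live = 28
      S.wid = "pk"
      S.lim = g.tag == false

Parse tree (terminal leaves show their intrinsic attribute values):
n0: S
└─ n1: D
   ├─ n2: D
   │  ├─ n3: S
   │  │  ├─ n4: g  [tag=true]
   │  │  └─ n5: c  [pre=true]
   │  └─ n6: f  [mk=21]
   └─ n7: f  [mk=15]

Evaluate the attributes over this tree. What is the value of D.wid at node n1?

false

1. n1.sig = false  [false]
2. n2.sig = true  [D₀.sig == false]
3. n4.tag = true  [terminal]
4. n5.pre = true  [terminal]
5. n3.live = 28  [28]
6. n3.wid = "pk"  ["pk"]
7. n3.lim = false  [g.tag == false]
8. n6.mk = 21  [terminal]
9. n2.key = false  [S.live > 28]
10. n2.idx = "nr"  ["nr"]
11. n2.wid = true  [S.lim == false]
12. n7.mk = 15  [terminal]
13. n1.key = true  [f.mk > 14]
14. n1.idx = "kn"  ["kn"]
15. n1.wid = false  [D₁.wid == false]
16. n0.live = 24  [len(D.idx) + 22]
17. n0.wid = "kr"  ["kr"]
18. n0.lim = false  [D.wid == true]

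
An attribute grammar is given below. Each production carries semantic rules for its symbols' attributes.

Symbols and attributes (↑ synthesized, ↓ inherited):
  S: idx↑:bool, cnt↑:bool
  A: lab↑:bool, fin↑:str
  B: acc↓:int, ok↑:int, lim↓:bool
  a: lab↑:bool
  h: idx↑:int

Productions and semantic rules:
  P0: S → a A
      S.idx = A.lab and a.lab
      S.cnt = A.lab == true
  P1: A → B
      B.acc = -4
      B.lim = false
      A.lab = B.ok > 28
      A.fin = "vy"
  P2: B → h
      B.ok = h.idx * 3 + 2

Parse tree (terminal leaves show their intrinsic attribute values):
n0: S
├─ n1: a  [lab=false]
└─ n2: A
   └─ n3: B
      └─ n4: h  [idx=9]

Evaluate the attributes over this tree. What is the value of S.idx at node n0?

false

1. n1.lab = false  [terminal]
2. n3.acc = -4  [-4]
3. n3.lim = false  [false]
4. n4.idx = 9  [terminal]
5. n3.ok = 29  [h.idx * 3 + 2]
6. n2.lab = true  [B.ok > 28]
7. n2.fin = "vy"  ["vy"]
8. n0.idx = false  [A.lab and a.lab]
9. n0.cnt = true  [A.lab == true]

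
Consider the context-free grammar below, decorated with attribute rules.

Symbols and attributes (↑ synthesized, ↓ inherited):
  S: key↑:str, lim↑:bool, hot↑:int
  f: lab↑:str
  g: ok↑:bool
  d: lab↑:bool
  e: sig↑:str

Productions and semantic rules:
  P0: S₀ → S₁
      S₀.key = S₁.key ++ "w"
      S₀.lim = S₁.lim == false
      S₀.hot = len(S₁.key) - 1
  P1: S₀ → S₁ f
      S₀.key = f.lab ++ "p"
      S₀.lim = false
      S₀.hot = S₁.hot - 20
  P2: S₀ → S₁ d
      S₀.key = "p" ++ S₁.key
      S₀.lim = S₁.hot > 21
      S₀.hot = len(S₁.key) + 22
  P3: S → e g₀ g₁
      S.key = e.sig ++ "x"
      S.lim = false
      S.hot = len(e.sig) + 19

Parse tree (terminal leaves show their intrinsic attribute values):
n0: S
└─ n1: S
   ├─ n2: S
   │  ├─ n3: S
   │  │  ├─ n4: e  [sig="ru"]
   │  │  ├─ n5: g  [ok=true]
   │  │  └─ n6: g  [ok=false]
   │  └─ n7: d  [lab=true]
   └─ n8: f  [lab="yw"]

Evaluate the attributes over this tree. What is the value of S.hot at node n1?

5

1. n4.sig = "ru"  [terminal]
2. n5.ok = true  [terminal]
3. n6.ok = false  [terminal]
4. n3.key = "rux"  [e.sig ++ "x"]
5. n3.lim = false  [false]
6. n3.hot = 21  [len(e.sig) + 19]
7. n7.lab = true  [terminal]
8. n2.key = "prux"  ["p" ++ S₁.key]
9. n2.lim = false  [S₁.hot > 21]
10. n2.hot = 25  [len(S₁.key) + 22]
11. n8.lab = "yw"  [terminal]
12. n1.key = "ywp"  [f.lab ++ "p"]
13. n1.lim = false  [false]
14. n1.hot = 5  [S₁.hot - 20]
15. n0.key = "ywpw"  [S₁.key ++ "w"]
16. n0.lim = true  [S₁.lim == false]
17. n0.hot = 2  [len(S₁.key) - 1]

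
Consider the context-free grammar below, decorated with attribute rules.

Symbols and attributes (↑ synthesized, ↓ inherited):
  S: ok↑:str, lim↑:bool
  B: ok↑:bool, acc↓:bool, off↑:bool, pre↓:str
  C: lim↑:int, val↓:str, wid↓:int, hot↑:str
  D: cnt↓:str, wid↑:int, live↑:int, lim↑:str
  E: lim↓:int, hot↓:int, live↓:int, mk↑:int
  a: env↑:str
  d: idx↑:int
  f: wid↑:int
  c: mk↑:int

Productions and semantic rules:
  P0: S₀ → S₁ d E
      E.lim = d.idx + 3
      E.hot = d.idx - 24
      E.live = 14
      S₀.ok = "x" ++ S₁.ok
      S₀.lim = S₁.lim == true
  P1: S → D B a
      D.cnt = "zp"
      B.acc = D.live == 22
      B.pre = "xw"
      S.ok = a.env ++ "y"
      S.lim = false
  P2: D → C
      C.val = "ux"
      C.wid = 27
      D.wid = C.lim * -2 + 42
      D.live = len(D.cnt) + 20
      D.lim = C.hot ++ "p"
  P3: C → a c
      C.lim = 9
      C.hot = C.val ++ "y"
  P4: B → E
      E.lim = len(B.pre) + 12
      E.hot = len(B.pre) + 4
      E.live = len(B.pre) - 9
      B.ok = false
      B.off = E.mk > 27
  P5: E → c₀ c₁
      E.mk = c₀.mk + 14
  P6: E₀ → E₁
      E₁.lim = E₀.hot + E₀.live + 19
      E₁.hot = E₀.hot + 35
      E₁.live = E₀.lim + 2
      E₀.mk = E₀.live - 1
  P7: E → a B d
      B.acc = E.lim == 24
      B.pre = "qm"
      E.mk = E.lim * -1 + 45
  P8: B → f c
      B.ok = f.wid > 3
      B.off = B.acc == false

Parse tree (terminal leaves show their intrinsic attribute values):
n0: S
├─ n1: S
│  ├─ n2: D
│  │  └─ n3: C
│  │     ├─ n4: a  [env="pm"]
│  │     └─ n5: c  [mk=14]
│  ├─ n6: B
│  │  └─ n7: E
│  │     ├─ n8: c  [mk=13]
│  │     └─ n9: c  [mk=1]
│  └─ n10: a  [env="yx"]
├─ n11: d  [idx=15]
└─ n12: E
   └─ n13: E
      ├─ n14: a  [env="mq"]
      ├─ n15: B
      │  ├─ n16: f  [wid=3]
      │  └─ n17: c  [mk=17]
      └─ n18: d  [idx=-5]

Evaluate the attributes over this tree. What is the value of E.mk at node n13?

1. n2.cnt = "zp"  ["zp"]
2. n3.val = "ux"  ["ux"]
3. n3.wid = 27  [27]
4. n4.env = "pm"  [terminal]
5. n5.mk = 14  [terminal]
6. n3.lim = 9  [9]
7. n3.hot = "uxy"  [C.val ++ "y"]
8. n2.wid = 24  [C.lim * -2 + 42]
9. n2.live = 22  [len(D.cnt) + 20]
10. n2.lim = "uxyp"  [C.hot ++ "p"]
11. n6.acc = true  [D.live == 22]
12. n6.pre = "xw"  ["xw"]
13. n7.lim = 14  [len(B.pre) + 12]
14. n7.hot = 6  [len(B.pre) + 4]
15. n7.live = -7  [len(B.pre) - 9]
16. n8.mk = 13  [terminal]
17. n9.mk = 1  [terminal]
18. n7.mk = 27  [c₀.mk + 14]
19. n6.ok = false  [false]
20. n6.off = false  [E.mk > 27]
21. n10.env = "yx"  [terminal]
22. n1.ok = "yxy"  [a.env ++ "y"]
23. n1.lim = false  [false]
24. n11.idx = 15  [terminal]
25. n12.lim = 18  [d.idx + 3]
26. n12.hot = -9  [d.idx - 24]
27. n12.live = 14  [14]
28. n13.lim = 24  [E₀.hot + E₀.live + 19]
29. n13.hot = 26  [E₀.hot + 35]
30. n13.live = 20  [E₀.lim + 2]
31. n14.env = "mq"  [terminal]
32. n15.acc = true  [E.lim == 24]
33. n15.pre = "qm"  ["qm"]
34. n16.wid = 3  [terminal]
35. n17.mk = 17  [terminal]
36. n15.ok = false  [f.wid > 3]
37. n15.off = false  [B.acc == false]
38. n18.idx = -5  [terminal]
39. n13.mk = 21  [E.lim * -1 + 45]
40. n12.mk = 13  [E₀.live - 1]
41. n0.ok = "xyxy"  ["x" ++ S₁.ok]
42. n0.lim = false  [S₁.lim == true]

21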